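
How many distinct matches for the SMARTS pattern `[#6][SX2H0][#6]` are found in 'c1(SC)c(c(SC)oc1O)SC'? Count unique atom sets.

3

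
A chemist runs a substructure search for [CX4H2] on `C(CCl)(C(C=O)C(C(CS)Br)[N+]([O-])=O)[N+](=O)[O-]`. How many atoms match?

2

The query [CX4H2] means: sp3 carbon (X4) with exactly two hydrogens.
Check the 17 heavy atoms by environment: 2× C (H2, X4) → match; 4× C (H1, X4) → no; 1× Cl (H0, X1) → no; 1× C (H1, X3) → no; 3× O (H0, X1) → no; 2× N (charge +1, H0, X3) → no; 2× O (charge -1, H0, X1) → no; 1× Br (H0, X1) → no; 1× S (H1, X2) → no.
That gives 2 matching atoms.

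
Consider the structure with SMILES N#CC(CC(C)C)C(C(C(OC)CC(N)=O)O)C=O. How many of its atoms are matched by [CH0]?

The query [CH0] means: aliphatic carbon with no attached hydrogen.
Check the 19 heavy atoms by environment: 2× C (H2) → no; 6× C (H1) → no; 1× O (H1) → no; 3× O (H0) → no; 3× C (H3) → no; 2× C (H0) → match; 1× N (H0) → no; 1× N (H2) → no.
That gives 2 matching atoms.

2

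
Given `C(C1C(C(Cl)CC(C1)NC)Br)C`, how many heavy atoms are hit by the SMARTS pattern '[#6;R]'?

The query [#6;R] means: carbon that is part of a ring.
Check the 12 heavy atoms by environment: 6× C (in 6-ring) → match; 3× C (acyclic) → no; 1× N (acyclic) → no; 1× Cl (acyclic) → no; 1× Br (acyclic) → no.
That gives 6 matching atoms.

6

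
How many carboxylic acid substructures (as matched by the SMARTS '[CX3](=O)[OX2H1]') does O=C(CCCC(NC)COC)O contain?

[CX3](=O)[OX2H1] is the SMARTS for a carboxylic acid: an sp2 carbon double-bonded to O and single-bonded to an -OH oxygen.
Exactly one fragment in the molecule meets all constraints, giving 1 match.

1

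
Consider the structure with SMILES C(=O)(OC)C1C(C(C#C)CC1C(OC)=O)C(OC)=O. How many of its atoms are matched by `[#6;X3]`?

3

The query [#6;X3] means: any carbon (aromatic or not) with three total connections.
Check the 19 heavy atoms by environment: 8× C (X4) → no; 2× C (X2) → no; 3× C (X3) → match; 3× O (X1) → no; 3× O (X2) → no.
That gives 3 matching atoms.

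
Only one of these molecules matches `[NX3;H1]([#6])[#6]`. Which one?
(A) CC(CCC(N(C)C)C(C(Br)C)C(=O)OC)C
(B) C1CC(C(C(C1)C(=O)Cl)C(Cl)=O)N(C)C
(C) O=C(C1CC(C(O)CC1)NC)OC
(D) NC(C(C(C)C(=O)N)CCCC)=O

C

[NX3;H1]([#6])[#6] describes a trivalent nitrogen with one H, bonded to two carbons (a secondary amine).
(A) has a dimethylamino group (-N(CH3)2) but the nitrogen has H0, not H1.
(B) has a dimethylamino group (-N(CH3)2) but the nitrogen has H0, not H1.
(C) contains an N-methylamino group (-NHCH3), which satisfies every atom and bond constraint.
(D) has a primary amide (-C(=O)NH2) but the -C(=O)NH2 nitrogen has H2, not H1.
So the answer is (C).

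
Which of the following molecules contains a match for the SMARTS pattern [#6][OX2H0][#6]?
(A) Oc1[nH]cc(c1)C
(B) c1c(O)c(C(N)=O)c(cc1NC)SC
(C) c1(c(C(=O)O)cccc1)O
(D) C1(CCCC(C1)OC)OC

[#6][OX2H0][#6] describes an aliphatic oxygen bridging two carbons with no H on the oxygen (an ether).
(A) has a hydroxyl group (-OH) but the oxygen has H1, not H0 bridging two carbons.
(B) has a hydroxyl group (-OH) but the oxygen has H1, not H0 bridging two carbons.
(C) has a carboxylic acid group (-C(=O)OH) but the -OH oxygen has H1; the =O is OX1, not OX2.
(D) contains a methoxy ether (-OCH3), which satisfies every atom and bond constraint.
So the answer is (D).

D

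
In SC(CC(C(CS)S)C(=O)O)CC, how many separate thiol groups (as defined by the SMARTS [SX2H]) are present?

3

[SX2H] is the SMARTS for a thiol: an aliphatic sulfur with two connections, one being H.
The molecule carries 3 separate instances of a thiol (-SH) meeting every constraint; each maps to a distinct set of atoms, giving 3 matches.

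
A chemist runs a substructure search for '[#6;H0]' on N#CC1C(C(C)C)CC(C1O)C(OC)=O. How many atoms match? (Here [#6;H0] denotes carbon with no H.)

The query [#6;H0] means: any carbon with no attached hydrogen.
Check the 15 heavy atoms by environment: 5× C (H1) → no; 1× C (H2) → no; 2× C (H0) → match; 2× O (H0) → no; 3× C (H3) → no; 1× N (H0) → no; 1× O (H1) → no.
That gives 2 matching atoms.

2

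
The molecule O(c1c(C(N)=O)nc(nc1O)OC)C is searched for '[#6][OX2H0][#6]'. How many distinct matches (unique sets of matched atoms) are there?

2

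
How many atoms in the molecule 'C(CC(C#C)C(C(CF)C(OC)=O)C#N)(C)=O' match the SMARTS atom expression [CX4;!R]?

7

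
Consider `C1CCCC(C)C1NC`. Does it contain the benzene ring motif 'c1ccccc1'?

No

The pattern c1ccccc1 describes six aromatic carbons in a ring — a benzene ring.
The closest candidate here is a methyl group (-CH3), but no six-membered all-carbon aromatic ring is present. No other fragment satisfies the full query, so there is no match.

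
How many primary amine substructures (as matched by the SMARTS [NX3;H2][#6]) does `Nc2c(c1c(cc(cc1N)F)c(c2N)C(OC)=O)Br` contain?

3

[NX3;H2][#6] is the SMARTS for a primary amine: a trivalent nitrogen with two H attached to carbon.
The molecule carries 3 separate instances of a primary amino group (-NH2) meeting every constraint; each maps to a distinct set of atoms, giving 3 matches.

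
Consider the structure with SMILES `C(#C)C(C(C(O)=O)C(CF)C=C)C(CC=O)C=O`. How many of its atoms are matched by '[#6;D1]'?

2

The query [#6;D1] means: carbon bonded to exactly one heavy atom.
Check the 18 heavy atoms by environment: 6× C (D2) → no; 5× C (D3) → no; 4× O (D1) → no; 2× C (D1) → match; 1× F (D1) → no.
That gives 2 matching atoms.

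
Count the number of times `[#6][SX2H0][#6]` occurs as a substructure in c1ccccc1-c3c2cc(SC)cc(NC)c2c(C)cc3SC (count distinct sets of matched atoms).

2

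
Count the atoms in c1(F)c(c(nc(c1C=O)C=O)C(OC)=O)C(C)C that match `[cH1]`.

0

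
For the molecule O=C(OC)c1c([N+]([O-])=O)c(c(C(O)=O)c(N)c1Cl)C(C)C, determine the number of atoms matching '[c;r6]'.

Check the 21 heavy atoms by environment: 6× c (aromatic, in 6-ring) → match; 6× C (acyclic) → no; 5× O (acyclic) → no; 1× N (acyclic) → no; 1× N (charge +1, acyclic) → no; 1× O (charge -1, acyclic) → no; 1× Cl (acyclic) → no.
That gives 6 matching atoms.

6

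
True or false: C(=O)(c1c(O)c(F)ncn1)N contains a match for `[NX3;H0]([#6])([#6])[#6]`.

False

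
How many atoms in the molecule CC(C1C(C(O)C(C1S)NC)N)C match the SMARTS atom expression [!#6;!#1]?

4

The query [!#6;!#1] means: not carbon and not hydrogen — any heteroatom.
Check the 13 heavy atoms by environment: 9× C → no; 2× N → match; 1× S → match; 1× O → match.
Summing the matching environments: 2 + 1 + 1 = 4 matching atoms.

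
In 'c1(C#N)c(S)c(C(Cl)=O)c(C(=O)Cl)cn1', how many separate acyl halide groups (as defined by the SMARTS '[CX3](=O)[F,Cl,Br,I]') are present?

[CX3](=O)[F,Cl,Br,I] is the SMARTS for an acyl halide: a carbonyl carbon bonded to a halogen.
The molecule carries 2 separate instances of an acyl chloride (-C(=O)Cl) meeting every constraint; each maps to a distinct set of atoms, giving 2 matches.

2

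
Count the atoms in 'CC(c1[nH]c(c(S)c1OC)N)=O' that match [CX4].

The query [CX4] means: C with X4: aliphatic carbon with exactly 4 total connections (bonds + H).
Check the 12 heavy atoms by environment: 1× n (aromatic, X3) → no; 4× c (aromatic, X3) → no; 1× C (X3) → no; 1× O (X1) → no; 2× C (X4) → match; 1× N (X3) → no; 1× S (X2) → no; 1× O (X2) → no.
That gives 2 matching atoms.

2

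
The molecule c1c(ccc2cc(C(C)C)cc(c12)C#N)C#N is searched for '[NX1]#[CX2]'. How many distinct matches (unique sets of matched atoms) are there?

2

[NX1]#[CX2] is the SMARTS for a nitrile: a nitrogen triple-bonded to a two-connected carbon.
The molecule carries 2 separate instances of a nitrile (-C#N) meeting every constraint; each maps to a distinct set of atoms, giving 2 matches.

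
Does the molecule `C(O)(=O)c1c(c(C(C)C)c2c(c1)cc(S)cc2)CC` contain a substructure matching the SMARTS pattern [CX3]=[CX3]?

The pattern [CX3]=[CX3] describes a non-aromatic C=C double bond between two sp2 carbons — an alkene.
The closest candidate here is an ethyl group (-CH2CH3), but its C-C bond is a single bond between CX4 carbons, not CX3=CX3. No other fragment satisfies the full query, so there is no match.

No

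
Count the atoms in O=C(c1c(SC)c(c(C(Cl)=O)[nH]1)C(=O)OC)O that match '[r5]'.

5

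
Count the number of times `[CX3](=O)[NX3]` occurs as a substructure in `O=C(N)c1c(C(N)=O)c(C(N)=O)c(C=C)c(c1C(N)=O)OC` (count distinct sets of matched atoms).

4

[CX3](=O)[NX3] is the SMARTS for an amide: a carbonyl carbon bonded to a trivalent nitrogen.
The molecule carries 4 separate instances of a primary amide (-C(=O)NH2) meeting every constraint; each maps to a distinct set of atoms, giving 4 matches.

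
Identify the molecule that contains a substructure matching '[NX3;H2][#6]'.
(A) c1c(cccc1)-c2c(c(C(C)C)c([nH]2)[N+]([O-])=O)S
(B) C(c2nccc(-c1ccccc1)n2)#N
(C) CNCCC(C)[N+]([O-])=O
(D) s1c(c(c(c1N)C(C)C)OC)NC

[NX3;H2][#6] describes a trivalent nitrogen with two H attached to carbon (a primary amine).
(A) has a nitro group (-[N+](=O)[O-]) but the nitrogen is [N+] with no H, not NX3H2.
(B) has a nitrile (-C#N) but the nitrogen is NX1 (triple-bonded), not NX3 with two H.
(C) has an N-methylamino group (-NHCH3) but the nitrogen bears two carbons and only one H (H1), not H2.
(D) contains a primary amino group (-NH2), which satisfies every atom and bond constraint.
So the answer is (D).

D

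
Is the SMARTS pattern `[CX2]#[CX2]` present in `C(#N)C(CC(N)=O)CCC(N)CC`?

No

The pattern [CX2]#[CX2] describes a carbon-carbon triple bond — an alkyne.
The closest candidate here is a nitrile (-C#N), but the triple bond is C#N, not C#C. No other fragment satisfies the full query, so there is no match.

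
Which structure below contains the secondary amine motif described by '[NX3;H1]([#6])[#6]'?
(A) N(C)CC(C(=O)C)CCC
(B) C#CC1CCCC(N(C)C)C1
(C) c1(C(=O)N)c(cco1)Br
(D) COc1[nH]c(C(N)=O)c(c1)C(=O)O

A

[NX3;H1]([#6])[#6] describes a trivalent nitrogen with one H, bonded to two carbons (a secondary amine).
(A) contains an N-methylamino group (-NHCH3), which satisfies every atom and bond constraint.
(B) has a dimethylamino group (-N(CH3)2) but the nitrogen has H0, not H1.
(C) has a primary amide (-C(=O)NH2) but the -C(=O)NH2 nitrogen has H2, not H1.
(D) has a primary amide (-C(=O)NH2) but the -C(=O)NH2 nitrogen has H2, not H1.
So the answer is (A).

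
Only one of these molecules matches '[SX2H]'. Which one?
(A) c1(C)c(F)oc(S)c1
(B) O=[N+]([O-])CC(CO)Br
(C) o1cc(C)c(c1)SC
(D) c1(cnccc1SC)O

A

[SX2H] describes an aliphatic sulfur with two connections, one being H (a thiol).
(A) contains a thiol (-SH), which satisfies every atom and bond constraint.
(B) has a hydroxyl group (-OH) but it is an -OH, not an -SH.
(C) has a methylthio ether (-SCH3) but the sulfur has H0 (bonded to two carbons), not H1.
(D) has a hydroxyl group (-OH) but it is an -OH, not an -SH.
So the answer is (A).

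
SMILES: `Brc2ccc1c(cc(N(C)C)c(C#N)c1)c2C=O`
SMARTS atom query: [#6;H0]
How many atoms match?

Check the 18 heavy atoms by environment: 6× c (aromatic, H0) → match; 4× c (aromatic, H1) → no; 1× C (H0) → match; 2× N (H0) → no; 2× C (H3) → no; 1× C (H1) → no; 1× O (H0) → no; 1× Br (H0) → no.
Summing the matching environments: 6 + 1 = 7 matching atoms.

7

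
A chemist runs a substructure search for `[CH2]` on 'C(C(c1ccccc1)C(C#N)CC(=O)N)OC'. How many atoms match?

The query [CH2] means: aliphatic carbon with exactly two hydrogens.
Check the 17 heavy atoms by environment: 2× C (H2) → match; 2× C (H1) → no; 1× c (aromatic, H0) → no; 5× c (aromatic, H1) → no; 2× O (H0) → no; 1× C (H3) → no; 2× C (H0) → no; 1× N (H2) → no; 1× N (H0) → no.
That gives 2 matching atoms.

2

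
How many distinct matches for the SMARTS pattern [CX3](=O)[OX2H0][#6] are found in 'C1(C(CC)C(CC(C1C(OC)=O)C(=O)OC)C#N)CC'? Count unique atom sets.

2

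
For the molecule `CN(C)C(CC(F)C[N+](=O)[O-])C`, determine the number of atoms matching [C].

7

The query [C] means: uppercase C matches aliphatic (non-aromatic) carbon only.
Check the 12 heavy atoms by environment: 7× C → match; 1× F → no; 1× N (charge +1) → no; 1× O (charge -1) → no; 1× O → no; 1× N → no.
That gives 7 matching atoms.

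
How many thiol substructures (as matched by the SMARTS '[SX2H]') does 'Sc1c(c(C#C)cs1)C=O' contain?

[SX2H] is the SMARTS for a thiol: an aliphatic sulfur with two connections, one being H.
Exactly one fragment in the molecule meets all constraints, giving 1 match.

1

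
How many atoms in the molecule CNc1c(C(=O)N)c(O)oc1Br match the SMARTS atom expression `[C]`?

2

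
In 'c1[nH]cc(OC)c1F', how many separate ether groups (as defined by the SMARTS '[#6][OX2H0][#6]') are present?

1

[#6][OX2H0][#6] is the SMARTS for an ether: an aliphatic oxygen bridging two carbons with no H on the oxygen.
Exactly one fragment in the molecule meets all constraints, giving 1 match.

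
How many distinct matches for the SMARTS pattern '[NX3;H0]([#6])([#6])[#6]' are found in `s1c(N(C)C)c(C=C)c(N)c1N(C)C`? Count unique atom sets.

2

[NX3;H0]([#6])([#6])[#6] is the SMARTS for a tertiary amine: a trivalent nitrogen with no H, bonded to three carbons.
The molecule carries 2 separate instances of a dimethylamino group (-N(CH3)2) meeting every constraint; each maps to a distinct set of atoms, giving 2 matches.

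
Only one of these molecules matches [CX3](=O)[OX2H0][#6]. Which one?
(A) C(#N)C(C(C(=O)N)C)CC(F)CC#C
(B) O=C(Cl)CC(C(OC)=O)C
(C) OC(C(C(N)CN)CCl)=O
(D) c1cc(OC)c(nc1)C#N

B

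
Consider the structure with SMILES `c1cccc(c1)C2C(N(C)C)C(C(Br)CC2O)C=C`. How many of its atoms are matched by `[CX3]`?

2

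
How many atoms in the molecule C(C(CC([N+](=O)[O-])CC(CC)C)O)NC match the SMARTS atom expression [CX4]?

Check the 15 heavy atoms by environment: 10× C (X4) → match; 1× O (X2) → no; 1× N (X3) → no; 1× N (charge +1, X3) → no; 1× O (charge -1, X1) → no; 1× O (X1) → no.
That gives 10 matching atoms.

10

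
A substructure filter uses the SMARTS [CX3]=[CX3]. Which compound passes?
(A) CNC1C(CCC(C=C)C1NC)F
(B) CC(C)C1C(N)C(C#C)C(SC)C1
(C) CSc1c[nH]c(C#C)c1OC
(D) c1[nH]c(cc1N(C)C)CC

A

[CX3]=[CX3] describes a non-aromatic C=C double bond between two sp2 carbons (an alkene).
(A) contains a vinyl group (-CH=CH2), which satisfies every atom and bond constraint.
(B) has an ethynyl group (-C#CH) but the C-C bond is a triple bond, not a double bond.
(C) has an ethynyl group (-C#CH) but the C-C bond is a triple bond, not a double bond.
(D) has an ethyl group (-CH2CH3) but its C-C bond is a single bond between CX4 carbons, not CX3=CX3.
So the answer is (A).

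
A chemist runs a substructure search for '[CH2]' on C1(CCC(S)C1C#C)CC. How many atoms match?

3

The query [CH2] means: aliphatic carbon with exactly two hydrogens.
Check the 10 heavy atoms by environment: 4× C (H1) → no; 3× C (H2) → match; 1× C (H0) → no; 1× C (H3) → no; 1× S (H1) → no.
That gives 3 matching atoms.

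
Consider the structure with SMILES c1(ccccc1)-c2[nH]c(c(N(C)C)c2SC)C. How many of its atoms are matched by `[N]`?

1

The query [N] means: uppercase N matches aliphatic (non-aromatic) nitrogen only.
Check the 17 heavy atoms by environment: 1× n (aromatic) → no; 10× c (aromatic) → no; 4× C → no; 1× S → no; 1× N → match.
That gives 1 matching atom.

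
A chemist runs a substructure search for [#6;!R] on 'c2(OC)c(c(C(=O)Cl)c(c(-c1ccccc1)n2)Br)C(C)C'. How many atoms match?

5

The query [#6;!R] means: carbon not in any ring.
Check the 21 heavy atoms by environment: 1× n (aromatic, in 6-ring) → no; 11× c (aromatic, in 6-ring) → no; 5× C (acyclic) → match; 2× O (acyclic) → no; 1× Cl (acyclic) → no; 1× Br (acyclic) → no.
That gives 5 matching atoms.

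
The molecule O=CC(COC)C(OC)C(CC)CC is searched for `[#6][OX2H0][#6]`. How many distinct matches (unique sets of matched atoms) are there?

2

[#6][OX2H0][#6] is the SMARTS for an ether: an aliphatic oxygen bridging two carbons with no H on the oxygen.
The molecule carries 2 separate instances of a methoxy ether (-OCH3) meeting every constraint; each maps to a distinct set of atoms, giving 2 matches.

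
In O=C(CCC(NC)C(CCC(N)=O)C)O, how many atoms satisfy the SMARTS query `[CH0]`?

The query [CH0] means: aliphatic carbon with no attached hydrogen.
Check the 15 heavy atoms by environment: 4× C (H2) → no; 2× C (H1) → no; 2× C (H3) → no; 2× C (H0) → match; 2× O (H0) → no; 1× N (H2) → no; 1× O (H1) → no; 1× N (H1) → no.
That gives 2 matching atoms.

2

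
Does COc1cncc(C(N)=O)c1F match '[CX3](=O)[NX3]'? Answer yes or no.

The pattern [CX3](=O)[NX3] describes a carbonyl carbon bonded to a trivalent nitrogen — an amide.
The molecule carries a primary amide (-C(=O)NH2), whose atoms satisfy every constraint of the query, so the pattern matches.

Yes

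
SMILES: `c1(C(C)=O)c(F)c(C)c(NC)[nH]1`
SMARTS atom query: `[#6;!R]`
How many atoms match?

Check the 12 heavy atoms by environment: 1× n (aromatic, in 5-ring) → no; 4× c (aromatic, in 5-ring) → no; 1× N (acyclic) → no; 4× C (acyclic) → match; 1× F (acyclic) → no; 1× O (acyclic) → no.
That gives 4 matching atoms.

4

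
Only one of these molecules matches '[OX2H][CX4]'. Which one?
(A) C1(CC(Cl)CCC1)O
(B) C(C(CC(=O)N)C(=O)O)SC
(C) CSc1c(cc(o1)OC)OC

[OX2H][CX4] describes a hydroxyl oxygen bound to an sp3 (X4) carbon (an aliphatic alcohol).
(A) contains a hydroxyl group (-OH), which satisfies every atom and bond constraint.
(B) has a carboxylic acid group (-C(=O)OH) but the -OH is on a CX3 carbonyl carbon, not a CX4 carbon.
(C) has a methoxy ether (-OCH3) but the oxygen has H0 (ether), not H1.
So the answer is (A).

A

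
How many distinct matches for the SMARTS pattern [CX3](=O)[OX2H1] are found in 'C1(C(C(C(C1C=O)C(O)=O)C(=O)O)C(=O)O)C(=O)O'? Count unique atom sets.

4

[CX3](=O)[OX2H1] is the SMARTS for a carboxylic acid: an sp2 carbon double-bonded to O and single-bonded to an -OH oxygen.
The molecule carries 4 separate instances of a carboxylic acid group (-C(=O)OH) meeting every constraint; each maps to a distinct set of atoms, giving 4 matches.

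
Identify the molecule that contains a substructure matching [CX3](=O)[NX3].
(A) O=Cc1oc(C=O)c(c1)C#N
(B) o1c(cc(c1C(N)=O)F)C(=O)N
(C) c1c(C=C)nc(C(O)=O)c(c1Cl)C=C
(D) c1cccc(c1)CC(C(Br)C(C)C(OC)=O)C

B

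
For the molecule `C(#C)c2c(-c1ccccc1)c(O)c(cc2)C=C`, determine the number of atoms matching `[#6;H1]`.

The query [#6;H1] means: any carbon bearing exactly one hydrogen.
Check the 17 heavy atoms by environment: 7× c (aromatic, H1) → match; 5× c (aromatic, H0) → no; 2× C (H1) → match; 1× C (H2) → no; 1× C (H0) → no; 1× O (H1) → no.
Summing the matching environments: 7 + 2 = 9 matching atoms.

9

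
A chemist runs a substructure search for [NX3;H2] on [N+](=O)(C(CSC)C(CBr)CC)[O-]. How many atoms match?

The query [NX3;H2] means: aliphatic N with 3 total connections, two of them H — an -NH2 nitrogen (amine or amide).
Check the 12 heavy atoms by environment: 3× C (H2, X4) → no; 2× C (H1, X4) → no; 1× Br (H0, X1) → no; 1× N (charge +1, H0, X3) → no; 1× O (charge -1, H0, X1) → no; 1× O (H0, X1) → no; 2× C (H3, X4) → no; 1× S (H0, X2) → no.
No environment satisfies the query, so 0 matching atoms.

0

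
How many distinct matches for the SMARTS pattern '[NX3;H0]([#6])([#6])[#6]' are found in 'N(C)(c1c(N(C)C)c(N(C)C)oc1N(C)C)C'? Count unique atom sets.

[NX3;H0]([#6])([#6])[#6] is the SMARTS for a tertiary amine: a trivalent nitrogen with no H, bonded to three carbons.
The molecule carries 4 separate instances of a dimethylamino group (-N(CH3)2) meeting every constraint; each maps to a distinct set of atoms, giving 4 matches.

4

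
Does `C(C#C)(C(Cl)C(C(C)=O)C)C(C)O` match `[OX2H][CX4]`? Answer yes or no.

The pattern [OX2H][CX4] describes a hydroxyl oxygen bound to an sp3 (X4) carbon — an aliphatic alcohol.
The molecule carries a hydroxyl group (-OH), whose atoms satisfy every constraint of the query, so the pattern matches.

Yes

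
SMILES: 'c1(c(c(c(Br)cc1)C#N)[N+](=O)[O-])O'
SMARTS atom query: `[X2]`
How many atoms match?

The query [X2] means: any atom with exactly two total connections (bonds + H).
Check the 13 heavy atoms by environment: 6× c (aromatic, X3) → no; 1× O (X2) → match; 1× C (X2) → match; 1× N (X1) → no; 1× Br (X1) → no; 1× N (charge +1, X3) → no; 1× O (charge -1, X1) → no; 1× O (X1) → no.
Summing the matching environments: 1 + 1 = 2 matching atoms.

2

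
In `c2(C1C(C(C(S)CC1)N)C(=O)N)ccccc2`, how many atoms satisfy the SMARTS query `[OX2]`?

0

The query [OX2] means: aliphatic oxygen with two total connections — ether, hydroxyl, or ester single-bond O.
Check the 17 heavy atoms by environment: 6× C (X4) → no; 1× C (X3) → no; 1× O (X1) → no; 2× N (X3) → no; 6× c (aromatic, X3) → no; 1× S (X2) → no.
No environment satisfies the query, so 0 matching atoms.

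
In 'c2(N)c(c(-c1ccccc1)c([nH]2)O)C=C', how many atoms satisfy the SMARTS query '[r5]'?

5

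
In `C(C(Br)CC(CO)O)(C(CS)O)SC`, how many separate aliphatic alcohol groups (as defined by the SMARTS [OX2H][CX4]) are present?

3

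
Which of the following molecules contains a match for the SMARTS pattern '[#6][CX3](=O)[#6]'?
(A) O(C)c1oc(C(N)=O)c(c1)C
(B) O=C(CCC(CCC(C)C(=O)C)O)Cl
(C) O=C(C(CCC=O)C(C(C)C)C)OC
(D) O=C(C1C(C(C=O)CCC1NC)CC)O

[#6][CX3](=O)[#6] describes a carbonyl carbon (no H) flanked by two carbons (a ketone).
(A) has a primary amide (-C(=O)NH2) but one neighbour of the carbonyl carbon is N, not C.
(B) contains an acetyl/ketone group (-C(=O)CH3), which satisfies every atom and bond constraint.
(C) has a methyl-ester group (-C(=O)OCH3) but one neighbour of the carbonyl carbon is O, not C.
(D) has an aldehyde (-CHO) but the carbonyl carbon has H1, so it is not flanked by two carbons.
So the answer is (B).

B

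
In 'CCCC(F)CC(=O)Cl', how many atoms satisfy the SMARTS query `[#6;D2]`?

Check the 9 heavy atoms by environment: 3× C (D2) → match; 2× C (D3) → no; 1× O (D1) → no; 1× Cl (D1) → no; 1× F (D1) → no; 1× C (D1) → no.
That gives 3 matching atoms.

3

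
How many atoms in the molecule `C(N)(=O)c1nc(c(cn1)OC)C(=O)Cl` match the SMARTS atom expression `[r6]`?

The query [r6] means: r6 matches atoms in a six-membered ring.
Check the 14 heavy atoms by environment: 2× n (aromatic, in 6-ring) → match; 4× c (aromatic, in 6-ring) → match; 3× C (acyclic) → no; 3× O (acyclic) → no; 1× Cl (acyclic) → no; 1× N (acyclic) → no.
Summing the matching environments: 2 + 4 = 6 matching atoms.

6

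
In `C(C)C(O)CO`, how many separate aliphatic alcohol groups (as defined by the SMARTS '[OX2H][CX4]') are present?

2

[OX2H][CX4] is the SMARTS for an aliphatic alcohol: a hydroxyl oxygen bound to an sp3 (X4) carbon.
The molecule carries 2 separate instances of a hydroxyl group (-OH) meeting every constraint; each maps to a distinct set of atoms, giving 2 matches.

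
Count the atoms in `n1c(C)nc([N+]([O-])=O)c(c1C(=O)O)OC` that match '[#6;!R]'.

3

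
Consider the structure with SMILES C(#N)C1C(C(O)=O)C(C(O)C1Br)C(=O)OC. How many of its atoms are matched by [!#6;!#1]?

7

The query [!#6;!#1] means: not carbon and not hydrogen — any heteroatom.
Check the 16 heavy atoms by environment: 9× C → no; 1× Br → match; 1× N → match; 5× O → match.
Summing the matching environments: 1 + 1 + 5 = 7 matching atoms.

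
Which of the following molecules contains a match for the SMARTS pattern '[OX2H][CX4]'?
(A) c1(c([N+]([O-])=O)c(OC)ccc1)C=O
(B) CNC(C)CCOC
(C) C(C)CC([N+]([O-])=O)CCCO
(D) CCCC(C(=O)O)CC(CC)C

C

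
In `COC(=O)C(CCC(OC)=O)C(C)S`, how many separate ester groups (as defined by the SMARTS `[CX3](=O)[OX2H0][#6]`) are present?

2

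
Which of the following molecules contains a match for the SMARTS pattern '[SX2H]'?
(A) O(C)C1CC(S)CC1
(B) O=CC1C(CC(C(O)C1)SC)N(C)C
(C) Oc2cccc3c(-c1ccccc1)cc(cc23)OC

A

[SX2H] describes an aliphatic sulfur with two connections, one being H (a thiol).
(A) contains a thiol (-SH), which satisfies every atom and bond constraint.
(B) has a methylthio ether (-SCH3) but the sulfur has H0 (bonded to two carbons), not H1.
(C) has a hydroxyl group (-OH) but it is an -OH, not an -SH.
So the answer is (A).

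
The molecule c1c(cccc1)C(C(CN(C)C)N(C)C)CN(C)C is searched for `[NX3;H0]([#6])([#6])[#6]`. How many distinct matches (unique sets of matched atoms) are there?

3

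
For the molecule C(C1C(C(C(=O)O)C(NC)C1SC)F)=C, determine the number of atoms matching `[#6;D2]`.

1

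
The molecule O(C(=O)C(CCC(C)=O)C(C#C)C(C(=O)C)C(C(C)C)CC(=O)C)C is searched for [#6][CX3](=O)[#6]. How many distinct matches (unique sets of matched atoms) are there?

3

[#6][CX3](=O)[#6] is the SMARTS for a ketone: a carbonyl carbon (no H) flanked by two carbons.
The molecule carries 3 separate instances of an acetyl/ketone group (-C(=O)CH3) meeting every constraint; each maps to a distinct set of atoms, giving 3 matches.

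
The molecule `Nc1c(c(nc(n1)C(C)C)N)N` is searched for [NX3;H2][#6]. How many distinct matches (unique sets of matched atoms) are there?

3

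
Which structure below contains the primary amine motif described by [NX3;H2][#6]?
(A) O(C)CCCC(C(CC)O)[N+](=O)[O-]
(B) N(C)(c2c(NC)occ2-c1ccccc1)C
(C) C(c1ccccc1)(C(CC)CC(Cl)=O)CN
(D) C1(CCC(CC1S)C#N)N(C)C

C

[NX3;H2][#6] describes a trivalent nitrogen with two H attached to carbon (a primary amine).
(A) has a nitro group (-[N+](=O)[O-]) but the nitrogen is [N+] with no H, not NX3H2.
(B) has an N-methylamino group (-NHCH3) but the nitrogen bears two carbons and only one H (H1), not H2.
(C) contains a primary amino group (-NH2), which satisfies every atom and bond constraint.
(D) has a dimethylamino group (-N(CH3)2) but the nitrogen has H0, not H2.
So the answer is (C).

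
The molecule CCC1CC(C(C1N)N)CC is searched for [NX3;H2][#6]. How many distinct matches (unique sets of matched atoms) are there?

[NX3;H2][#6] is the SMARTS for a primary amine: a trivalent nitrogen with two H attached to carbon.
The molecule carries 2 separate instances of a primary amino group (-NH2) meeting every constraint; each maps to a distinct set of atoms, giving 2 matches.

2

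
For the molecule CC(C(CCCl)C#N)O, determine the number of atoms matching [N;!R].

1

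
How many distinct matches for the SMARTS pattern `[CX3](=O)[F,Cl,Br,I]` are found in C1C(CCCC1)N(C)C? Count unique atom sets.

0

[CX3](=O)[F,Cl,Br,I] is the SMARTS for an acyl halide: a carbonyl carbon bonded to a halogen.
No fragment in the molecule satisfies every constraint, giving 0 matches.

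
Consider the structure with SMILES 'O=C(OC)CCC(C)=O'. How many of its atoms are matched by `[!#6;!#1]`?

3

The query [!#6;!#1] means: not carbon and not hydrogen — any heteroatom.
Check the 9 heavy atoms by environment: 6× C → no; 3× O → match.
That gives 3 matching atoms.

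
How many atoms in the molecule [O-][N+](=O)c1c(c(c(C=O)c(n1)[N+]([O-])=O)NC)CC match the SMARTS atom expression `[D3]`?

7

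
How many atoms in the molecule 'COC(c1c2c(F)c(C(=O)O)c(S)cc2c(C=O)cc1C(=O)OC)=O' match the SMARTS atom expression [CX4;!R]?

Check the 25 heavy atoms by environment: 10× c (aromatic, X3, in 6-ring) → no; 4× C (X3, acyclic) → no; 4× O (X1, acyclic) → no; 3× O (X2, acyclic) → no; 2× C (X4, acyclic) → match; 1× S (X2, acyclic) → no; 1× F (X1, acyclic) → no.
That gives 2 matching atoms.

2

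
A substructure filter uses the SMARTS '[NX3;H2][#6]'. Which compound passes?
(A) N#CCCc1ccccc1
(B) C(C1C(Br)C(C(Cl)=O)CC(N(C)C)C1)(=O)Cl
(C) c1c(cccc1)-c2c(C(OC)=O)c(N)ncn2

C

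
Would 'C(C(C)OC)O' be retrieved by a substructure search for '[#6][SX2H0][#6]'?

No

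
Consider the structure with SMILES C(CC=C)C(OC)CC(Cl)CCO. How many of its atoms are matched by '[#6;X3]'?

2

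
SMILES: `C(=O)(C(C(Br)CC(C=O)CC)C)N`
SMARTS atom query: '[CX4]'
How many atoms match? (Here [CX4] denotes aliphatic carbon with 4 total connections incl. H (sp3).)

The query [CX4] means: C with X4: aliphatic carbon with exactly 4 total connections (bonds + H).
Check the 13 heavy atoms by environment: 7× C (X4) → match; 2× C (X3) → no; 2× O (X1) → no; 1× N (X3) → no; 1× Br (X1) → no.
That gives 7 matching atoms.

7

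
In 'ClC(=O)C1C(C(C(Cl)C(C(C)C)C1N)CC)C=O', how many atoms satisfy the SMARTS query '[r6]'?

6

The query [r6] means: r6 matches atoms in a six-membered ring.
Check the 18 heavy atoms by environment: 6× C (in 6-ring) → match; 7× C (acyclic) → no; 2× O (acyclic) → no; 2× Cl (acyclic) → no; 1× N (acyclic) → no.
That gives 6 matching atoms.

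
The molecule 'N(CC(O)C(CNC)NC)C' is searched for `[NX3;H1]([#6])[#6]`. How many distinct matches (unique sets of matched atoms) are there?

[NX3;H1]([#6])[#6] is the SMARTS for a secondary amine: a trivalent nitrogen with one H, bonded to two carbons.
The molecule carries 3 separate instances of an N-methylamino group (-NHCH3) meeting every constraint; each maps to a distinct set of atoms, giving 3 matches.

3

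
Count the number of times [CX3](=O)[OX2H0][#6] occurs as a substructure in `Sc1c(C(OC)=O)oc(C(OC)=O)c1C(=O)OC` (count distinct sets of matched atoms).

3

[CX3](=O)[OX2H0][#6] is the SMARTS for an ester: a carbonyl carbon bonded to an oxygen that is itself bonded to carbon (no H on that O).
The molecule carries 3 separate instances of a methyl-ester group (-C(=O)OCH3) meeting every constraint; each maps to a distinct set of atoms, giving 3 matches.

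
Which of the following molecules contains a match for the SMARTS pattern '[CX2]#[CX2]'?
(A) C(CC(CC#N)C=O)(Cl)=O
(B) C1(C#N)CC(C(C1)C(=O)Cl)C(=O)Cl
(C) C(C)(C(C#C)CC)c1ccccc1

[CX2]#[CX2] describes a carbon-carbon triple bond (an alkyne).
(A) has a nitrile (-C#N) but the triple bond is C#N, not C#C.
(B) has a nitrile (-C#N) but the triple bond is C#N, not C#C.
(C) contains an ethynyl group (-C#CH), which satisfies every atom and bond constraint.
So the answer is (C).

C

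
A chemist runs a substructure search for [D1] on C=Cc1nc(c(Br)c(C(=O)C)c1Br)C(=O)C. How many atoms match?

7

Check the 16 heavy atoms by environment: 1× n (aromatic, D2) → no; 5× c (aromatic, D3) → no; 2× C (D3) → no; 2× O (D1) → match; 3× C (D1) → match; 2× Br (D1) → match; 1× C (D2) → no.
Summing the matching environments: 2 + 3 + 2 = 7 matching atoms.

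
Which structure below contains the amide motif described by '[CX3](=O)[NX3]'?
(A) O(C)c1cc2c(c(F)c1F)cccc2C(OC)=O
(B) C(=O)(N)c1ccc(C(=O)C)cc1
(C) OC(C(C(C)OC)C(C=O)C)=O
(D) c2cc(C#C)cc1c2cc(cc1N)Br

B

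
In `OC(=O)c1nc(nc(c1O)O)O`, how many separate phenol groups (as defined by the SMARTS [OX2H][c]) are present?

3

[OX2H][c] is the SMARTS for a phenol: a hydroxyl oxygen attached to an aromatic carbon.
The molecule carries 3 separate instances of a hydroxyl group (-OH) meeting every constraint; each maps to a distinct set of atoms, giving 3 matches.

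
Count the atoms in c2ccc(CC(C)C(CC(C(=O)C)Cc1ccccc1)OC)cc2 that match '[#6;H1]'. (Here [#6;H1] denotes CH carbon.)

The query [#6;H1] means: any carbon bearing exactly one hydrogen.
Check the 24 heavy atoms by environment: 3× C (H2) → no; 3× C (H1) → match; 2× O (H0) → no; 3× C (H3) → no; 2× c (aromatic, H0) → no; 10× c (aromatic, H1) → match; 1× C (H0) → no.
Summing the matching environments: 3 + 10 = 13 matching atoms.

13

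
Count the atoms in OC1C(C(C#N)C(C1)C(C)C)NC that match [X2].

The query [X2] means: any atom with exactly two total connections (bonds + H).
Check the 13 heavy atoms by environment: 9× C (X4) → no; 1× O (X2) → match; 1× N (X3) → no; 1× C (X2) → match; 1× N (X1) → no.
Summing the matching environments: 1 + 1 = 2 matching atoms.

2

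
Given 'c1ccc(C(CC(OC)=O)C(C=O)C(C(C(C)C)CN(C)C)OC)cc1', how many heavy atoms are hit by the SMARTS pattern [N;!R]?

The query [N;!R] means: aliphatic nitrogen not in a ring.
Check the 26 heavy atoms by environment: 15× C (acyclic) → no; 6× c (aromatic, in 6-ring) → no; 4× O (acyclic) → no; 1× N (acyclic) → match.
That gives 1 matching atom.

1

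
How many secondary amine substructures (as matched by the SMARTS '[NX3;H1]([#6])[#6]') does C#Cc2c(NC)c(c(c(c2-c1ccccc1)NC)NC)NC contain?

4

[NX3;H1]([#6])[#6] is the SMARTS for a secondary amine: a trivalent nitrogen with one H, bonded to two carbons.
The molecule carries 4 separate instances of an N-methylamino group (-NHCH3) meeting every constraint; each maps to a distinct set of atoms, giving 4 matches.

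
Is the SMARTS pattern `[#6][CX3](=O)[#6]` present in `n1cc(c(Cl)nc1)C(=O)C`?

Yes

The pattern [#6][CX3](=O)[#6] describes a carbonyl carbon (no H) flanked by two carbons — a ketone.
The molecule carries an acetyl/ketone group (-C(=O)CH3), whose atoms satisfy every constraint of the query, so the pattern matches.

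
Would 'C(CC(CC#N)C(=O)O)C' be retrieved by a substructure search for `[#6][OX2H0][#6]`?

The pattern [#6][OX2H0][#6] describes an aliphatic oxygen bridging two carbons with no H on the oxygen — an ether.
The closest candidate here is a carboxylic acid group (-C(=O)OH), but the -OH oxygen has H1; the =O is OX1, not OX2. No other fragment satisfies the full query, so there is no match.

No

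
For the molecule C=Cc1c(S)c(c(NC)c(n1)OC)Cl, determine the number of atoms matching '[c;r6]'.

5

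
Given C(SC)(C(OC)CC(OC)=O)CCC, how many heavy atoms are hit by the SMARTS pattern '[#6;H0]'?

Check the 14 heavy atoms by environment: 3× C (H2) → no; 2× C (H1) → no; 3× O (H0) → no; 4× C (H3) → no; 1× S (H0) → no; 1× C (H0) → match.
That gives 1 matching atom.

1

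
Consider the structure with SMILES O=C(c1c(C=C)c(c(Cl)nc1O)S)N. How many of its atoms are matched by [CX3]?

The query [CX3] means: C with X3: aliphatic carbon with exactly 3 total connections.
Check the 14 heavy atoms by environment: 1× n (aromatic, X2) → no; 5× c (aromatic, X3) → no; 1× S (X2) → no; 1× O (X2) → no; 3× C (X3) → match; 1× Cl (X1) → no; 1× O (X1) → no; 1× N (X3) → no.
That gives 3 matching atoms.

3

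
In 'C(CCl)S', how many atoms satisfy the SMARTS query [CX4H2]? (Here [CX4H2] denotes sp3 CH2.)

2

Check the 4 heavy atoms by environment: 2× C (H2, X4) → match; 1× Cl (H0, X1) → no; 1× S (H1, X2) → no.
That gives 2 matching atoms.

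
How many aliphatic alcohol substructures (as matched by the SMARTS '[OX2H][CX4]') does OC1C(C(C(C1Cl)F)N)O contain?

2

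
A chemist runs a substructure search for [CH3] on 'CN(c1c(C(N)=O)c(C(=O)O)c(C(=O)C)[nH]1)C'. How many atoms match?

The query [CH3] means: aliphatic carbon with exactly three hydrogens.
Check the 17 heavy atoms by environment: 1× n (aromatic, H1) → no; 4× c (aromatic, H0) → no; 3× C (H0) → no; 3× O (H0) → no; 1× O (H1) → no; 1× N (H2) → no; 1× N (H0) → no; 3× C (H3) → match.
That gives 3 matching atoms.

3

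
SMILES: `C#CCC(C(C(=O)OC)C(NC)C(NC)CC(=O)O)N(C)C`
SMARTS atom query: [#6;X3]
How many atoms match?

Check the 22 heavy atoms by environment: 11× C (X4) → no; 2× C (X3) → match; 2× O (X1) → no; 2× O (X2) → no; 3× N (X3) → no; 2× C (X2) → no.
That gives 2 matching atoms.

2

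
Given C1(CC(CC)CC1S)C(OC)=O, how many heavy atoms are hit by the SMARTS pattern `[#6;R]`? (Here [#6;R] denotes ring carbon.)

The query [#6;R] means: carbon that is part of a ring.
Check the 12 heavy atoms by environment: 5× C (in 5-ring) → match; 4× C (acyclic) → no; 2× O (acyclic) → no; 1× S (acyclic) → no.
That gives 5 matching atoms.

5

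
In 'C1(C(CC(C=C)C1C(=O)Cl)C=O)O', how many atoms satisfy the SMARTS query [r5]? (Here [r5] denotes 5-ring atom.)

5

Check the 13 heavy atoms by environment: 5× C (in 5-ring) → match; 4× C (acyclic) → no; 3× O (acyclic) → no; 1× Cl (acyclic) → no.
That gives 5 matching atoms.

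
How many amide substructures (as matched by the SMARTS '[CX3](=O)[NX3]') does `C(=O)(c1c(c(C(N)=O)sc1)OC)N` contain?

2

[CX3](=O)[NX3] is the SMARTS for an amide: a carbonyl carbon bonded to a trivalent nitrogen.
The molecule carries 2 separate instances of a primary amide (-C(=O)NH2) meeting every constraint; each maps to a distinct set of atoms, giving 2 matches.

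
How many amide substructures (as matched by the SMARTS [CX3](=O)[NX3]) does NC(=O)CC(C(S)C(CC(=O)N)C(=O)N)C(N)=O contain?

4

[CX3](=O)[NX3] is the SMARTS for an amide: a carbonyl carbon bonded to a trivalent nitrogen.
The molecule carries 4 separate instances of a primary amide (-C(=O)NH2) meeting every constraint; each maps to a distinct set of atoms, giving 4 matches.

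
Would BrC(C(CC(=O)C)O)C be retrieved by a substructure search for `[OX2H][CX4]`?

Yes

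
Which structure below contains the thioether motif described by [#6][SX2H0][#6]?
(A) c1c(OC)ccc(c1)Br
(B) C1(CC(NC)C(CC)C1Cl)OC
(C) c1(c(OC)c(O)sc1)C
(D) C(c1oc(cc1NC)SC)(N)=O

D

[#6][SX2H0][#6] describes an aliphatic sulfur bridging two carbons with no H on the sulfur (a thioether).
(A) has a methoxy ether (-OCH3) but the bridging atom is O, not S.
(B) has a methoxy ether (-OCH3) but the bridging atom is O, not S.
(C) has a methoxy ether (-OCH3) but the bridging atom is O, not S.
(D) contains a methylthio ether (-SCH3), which satisfies every atom and bond constraint.
So the answer is (D).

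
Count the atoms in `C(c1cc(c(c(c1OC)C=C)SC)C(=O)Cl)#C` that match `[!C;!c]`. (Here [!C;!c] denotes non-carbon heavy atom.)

4

The query [!C;!c] means: neither aliphatic nor aromatic carbon — same as [!#6].
Check the 17 heavy atoms by environment: 6× c (aromatic) → no; 7× C → no; 2× O → match; 1× S → match; 1× Cl → match.
Summing the matching environments: 2 + 1 + 1 = 4 matching atoms.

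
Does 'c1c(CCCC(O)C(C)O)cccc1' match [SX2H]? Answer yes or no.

No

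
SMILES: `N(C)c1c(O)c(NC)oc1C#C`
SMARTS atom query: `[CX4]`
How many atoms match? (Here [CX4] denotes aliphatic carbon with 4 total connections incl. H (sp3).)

2

The query [CX4] means: C with X4: aliphatic carbon with exactly 4 total connections (bonds + H).
Check the 12 heavy atoms by environment: 1× o (aromatic, X2) → no; 4× c (aromatic, X3) → no; 2× C (X2) → no; 2× N (X3) → no; 2× C (X4) → match; 1× O (X2) → no.
That gives 2 matching atoms.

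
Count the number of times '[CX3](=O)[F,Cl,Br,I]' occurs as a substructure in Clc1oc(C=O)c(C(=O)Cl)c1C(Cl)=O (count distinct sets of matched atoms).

2

[CX3](=O)[F,Cl,Br,I] is the SMARTS for an acyl halide: a carbonyl carbon bonded to a halogen.
The molecule carries 2 separate instances of an acyl chloride (-C(=O)Cl) meeting every constraint; each maps to a distinct set of atoms, giving 2 matches.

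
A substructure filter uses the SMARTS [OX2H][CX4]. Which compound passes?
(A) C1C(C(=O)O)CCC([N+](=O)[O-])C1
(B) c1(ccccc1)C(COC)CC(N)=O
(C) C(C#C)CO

C

[OX2H][CX4] describes a hydroxyl oxygen bound to an sp3 (X4) carbon (an aliphatic alcohol).
(A) has a carboxylic acid group (-C(=O)OH) but the -OH is on a CX3 carbonyl carbon, not a CX4 carbon.
(B) has a methoxy ether (-OCH3) but the oxygen has H0 (ether), not H1.
(C) contains a hydroxyl group (-OH), which satisfies every atom and bond constraint.
So the answer is (C).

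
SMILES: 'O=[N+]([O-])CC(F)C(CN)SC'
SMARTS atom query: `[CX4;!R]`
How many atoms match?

5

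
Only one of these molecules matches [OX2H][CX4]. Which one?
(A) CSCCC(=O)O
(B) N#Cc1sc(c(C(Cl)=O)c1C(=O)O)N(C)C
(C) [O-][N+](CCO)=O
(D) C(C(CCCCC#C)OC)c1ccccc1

C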